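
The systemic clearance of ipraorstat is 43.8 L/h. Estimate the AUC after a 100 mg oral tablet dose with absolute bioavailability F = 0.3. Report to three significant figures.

AUC_0→∞ = F × Dose / CL
        = 0.3 × 100 / 43.8 = 0.684932 mg/L·h

AUC = 0.685 mg/L·h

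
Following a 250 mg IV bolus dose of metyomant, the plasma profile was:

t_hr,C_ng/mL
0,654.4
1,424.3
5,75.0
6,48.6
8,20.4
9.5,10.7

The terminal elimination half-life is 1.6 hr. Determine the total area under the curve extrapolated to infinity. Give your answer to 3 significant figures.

AUC = 1720 ng/mL·hr

Trapezoidal AUC_0→9.5:
  [0→1]: (654.4+424.3)/2 × 1 = 539.35
  [1→5]: (424.3+75.0)/2 × 4 = 998.6
  [5→6]: (75.0+48.6)/2 × 1 = 61.8
  [6→8]: (48.6+20.4)/2 × 2 = 69.0
  [8→9.5]: (20.4+10.7)/2 × 1.5 = 23.325
  Sum = 1692.075 ng/mL·hr
k_e = ln2 / t½ = 0.693147 / 1.6 = 0.4332 hr^-1
Extrapolated tail: C_last / k_e = 10.7 / 0.4332 = 24.700
AUC_0→∞ = 1692.075 + 24.700 = 1716.775 ng/mL·hr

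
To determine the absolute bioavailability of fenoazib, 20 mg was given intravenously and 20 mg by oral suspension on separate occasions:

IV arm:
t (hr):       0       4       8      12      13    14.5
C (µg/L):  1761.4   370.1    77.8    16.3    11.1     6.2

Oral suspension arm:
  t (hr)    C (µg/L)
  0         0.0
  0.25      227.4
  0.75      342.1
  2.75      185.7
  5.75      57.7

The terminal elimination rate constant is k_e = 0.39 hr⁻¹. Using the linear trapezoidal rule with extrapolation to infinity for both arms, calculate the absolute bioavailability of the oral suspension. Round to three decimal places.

Trapezoidal AUC_0→14.5 (IV):
  [0→4]: (1761.4+370.1)/2 × 4 = 4263.0
  [4→8]: (370.1+77.8)/2 × 4 = 895.8
  [8→12]: (77.8+16.3)/2 × 4 = 188.2
  [12→13]: (16.3+11.1)/2 × 1 = 13.7
  [13→14.5]: (11.1+6.2)/2 × 1.5 = 12.975
  Sum = 5373.675 µg/L·hr
IV tail: 6.2/0.39 = 15.897; AUC_iv,0→∞ = 5373.675 + 15.897 = 5389.572 µg/L·hr
Trapezoidal AUC_0→5.75 (oral suspension):
  [0→0.25]: (0.0+227.4)/2 × 0.25 = 28.425
  [0.25→0.75]: (227.4+342.1)/2 × 0.5 = 142.375
  [0.75→2.75]: (342.1+185.7)/2 × 2 = 527.8
  [2.75→5.75]: (185.7+57.7)/2 × 3 = 365.1
  Sum = 1063.7 µg/L·hr
oral suspension tail: 57.7/0.39 = 147.949; AUC_ev,0→∞ = 1063.7 + 147.949 = 1211.649 µg/L·hr
F = (AUC_ev/D_ev)/(AUC_iv/D_iv) = (1211.649/20)/(5389.572/20) = 60.58245/269.4786 = 0.2248

F = 0.225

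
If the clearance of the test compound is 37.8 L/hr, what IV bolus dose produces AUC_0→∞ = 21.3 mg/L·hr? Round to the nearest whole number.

Dose = 805 mg

Dose_iv = CL × AUC_0→∞
     = 37.8 × 21.3 = 805.14 mg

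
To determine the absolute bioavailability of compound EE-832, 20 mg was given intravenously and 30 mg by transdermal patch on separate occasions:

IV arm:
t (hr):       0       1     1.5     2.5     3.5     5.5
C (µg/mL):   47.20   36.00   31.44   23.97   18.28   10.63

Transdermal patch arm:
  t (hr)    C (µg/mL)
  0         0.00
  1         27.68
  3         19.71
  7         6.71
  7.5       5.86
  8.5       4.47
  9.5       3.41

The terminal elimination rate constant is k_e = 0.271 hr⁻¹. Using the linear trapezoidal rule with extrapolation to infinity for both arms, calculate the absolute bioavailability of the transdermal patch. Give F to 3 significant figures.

Trapezoidal AUC_0→5.5 (IV):
  [0→1]: (47.20+36.00)/2 × 1 = 41.6
  [1→1.5]: (36.00+31.44)/2 × 0.5 = 16.86
  [1.5→2.5]: (31.44+23.97)/2 × 1 = 27.705
  [2.5→3.5]: (23.97+18.28)/2 × 1 = 21.125
  [3.5→5.5]: (18.28+10.63)/2 × 2 = 28.91
  Sum = 136.2 µg/mL·hr
IV tail: 10.63/0.271 = 39.225; AUC_iv,0→∞ = 136.2 + 39.225 = 175.425 µg/mL·hr
Trapezoidal AUC_0→9.5 (transdermal patch):
  [0→1]: (0.00+27.68)/2 × 1 = 13.84
  [1→3]: (27.68+19.71)/2 × 2 = 47.39
  [3→7]: (19.71+6.71)/2 × 4 = 52.84
  [7→7.5]: (6.71+5.86)/2 × 0.5 = 3.1425
  [7.5→8.5]: (5.86+4.47)/2 × 1 = 5.165
  [8.5→9.5]: (4.47+3.41)/2 × 1 = 3.94
  Sum = 126.3175 µg/mL·hr
transdermal patch tail: 3.41/0.271 = 12.583; AUC_ev,0→∞ = 126.3175 + 12.583 = 138.9005 µg/mL·hr
F = (AUC_ev/D_ev)/(AUC_iv/D_iv) = (138.9005/30)/(175.425/20) = 4.63002/8.77125 = 0.5279

F = 0.528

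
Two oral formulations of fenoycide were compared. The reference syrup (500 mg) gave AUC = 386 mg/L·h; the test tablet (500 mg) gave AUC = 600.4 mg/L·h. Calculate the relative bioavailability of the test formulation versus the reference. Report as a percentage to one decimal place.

F_rel = (AUC_test/D_test) / (AUC_ref/D_ref)
      = (600.4/500) / (386/500)
      = 1.2008 / 0.772 = 1.5554 = 155.54%

F_rel = 155.5%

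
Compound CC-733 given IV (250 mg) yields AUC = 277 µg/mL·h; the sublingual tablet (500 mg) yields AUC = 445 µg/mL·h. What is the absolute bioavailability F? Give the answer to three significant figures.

F = 0.803

F = (AUC_ev / D_ev) / (AUC_iv / D_iv)
  = (445/500) / (277/250)
  = 0.89 / 1.108 = 0.8032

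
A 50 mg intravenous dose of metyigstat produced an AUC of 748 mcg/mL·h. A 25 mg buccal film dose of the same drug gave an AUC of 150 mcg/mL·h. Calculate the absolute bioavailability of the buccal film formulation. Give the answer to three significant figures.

F = 0.401

F = (AUC_ev / D_ev) / (AUC_iv / D_iv)
  = (150/25) / (748/50)
  = 6 / 14.96 = 0.4011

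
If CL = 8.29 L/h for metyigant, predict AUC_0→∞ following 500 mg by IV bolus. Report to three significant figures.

AUC = 60.3 mg/L·h

AUC_0→∞ = Dose_iv / CL
        = 500 / 8.29 = 60.3136 mg/L·h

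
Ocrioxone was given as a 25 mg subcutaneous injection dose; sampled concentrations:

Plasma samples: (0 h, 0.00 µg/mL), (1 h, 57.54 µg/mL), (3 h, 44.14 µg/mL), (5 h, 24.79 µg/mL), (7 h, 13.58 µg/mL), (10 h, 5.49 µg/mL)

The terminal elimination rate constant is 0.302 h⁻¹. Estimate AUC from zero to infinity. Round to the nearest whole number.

AUC = 285 µg/mL·h

Trapezoidal AUC_0→10:
  [0→1]: (0.00+57.54)/2 × 1 = 28.77
  [1→3]: (57.54+44.14)/2 × 2 = 101.68
  [3→5]: (44.14+24.79)/2 × 2 = 68.93
  [5→7]: (24.79+13.58)/2 × 2 = 38.37
  [7→10]: (13.58+5.49)/2 × 3 = 28.605
  Sum = 266.355 µg/mL·h
Extrapolated tail: C_last / k_e = 5.49 / 0.302 = 18.179
AUC_0→∞ = 266.355 + 18.179 = 284.534 µg/mL·h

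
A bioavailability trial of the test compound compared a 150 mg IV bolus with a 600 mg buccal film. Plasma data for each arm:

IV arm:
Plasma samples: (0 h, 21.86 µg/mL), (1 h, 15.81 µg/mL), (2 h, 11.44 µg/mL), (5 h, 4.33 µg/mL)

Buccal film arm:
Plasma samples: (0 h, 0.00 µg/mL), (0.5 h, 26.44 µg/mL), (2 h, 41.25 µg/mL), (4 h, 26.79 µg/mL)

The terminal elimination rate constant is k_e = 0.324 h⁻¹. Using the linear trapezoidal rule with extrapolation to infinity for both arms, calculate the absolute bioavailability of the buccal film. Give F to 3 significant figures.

Trapezoidal AUC_0→5 (IV):
  [0→1]: (21.86+15.81)/2 × 1 = 18.835
  [1→2]: (15.81+11.44)/2 × 1 = 13.625
  [2→5]: (11.44+4.33)/2 × 3 = 23.655
  Sum = 56.115 µg/mL·h
IV tail: 4.33/0.324 = 13.364; AUC_iv,0→∞ = 56.115 + 13.364 = 69.479 µg/mL·h
Trapezoidal AUC_0→4 (buccal film):
  [0→0.5]: (0.00+26.44)/2 × 0.5 = 6.61
  [0.5→2]: (26.44+41.25)/2 × 1.5 = 50.7675
  [2→4]: (41.25+26.79)/2 × 2 = 68.04
  Sum = 125.4175 µg/mL·h
buccal film tail: 26.79/0.324 = 82.685; AUC_ev,0→∞ = 125.4175 + 82.685 = 208.1025 µg/mL·h
F = (AUC_ev/D_ev)/(AUC_iv/D_iv) = (208.1025/600)/(69.479/150) = 0.3468375/0.463193 = 0.7488

F = 0.749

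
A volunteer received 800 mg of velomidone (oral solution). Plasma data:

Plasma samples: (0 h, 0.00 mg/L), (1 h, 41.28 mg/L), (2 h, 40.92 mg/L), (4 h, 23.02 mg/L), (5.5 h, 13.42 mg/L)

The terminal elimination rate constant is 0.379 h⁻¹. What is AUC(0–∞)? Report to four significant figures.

AUC = 188.4 mg/L·h

Trapezoidal AUC_0→5.5:
  [0→1]: (0.00+41.28)/2 × 1 = 20.64
  [1→2]: (41.28+40.92)/2 × 1 = 41.1
  [2→4]: (40.92+23.02)/2 × 2 = 63.94
  [4→5.5]: (23.02+13.42)/2 × 1.5 = 27.33
  Sum = 153.01 mg/L·h
Extrapolated tail: C_last / k_e = 13.42 / 0.379 = 35.409
AUC_0→∞ = 153.01 + 35.409 = 188.419 mg/L·h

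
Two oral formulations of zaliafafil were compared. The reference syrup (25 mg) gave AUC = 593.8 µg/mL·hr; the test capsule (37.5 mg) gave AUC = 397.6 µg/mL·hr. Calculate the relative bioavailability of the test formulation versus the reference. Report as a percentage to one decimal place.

F_rel = 44.6%

F_rel = (AUC_test/D_test) / (AUC_ref/D_ref)
      = (397.6/37.5) / (593.8/25)
      = 10.6027 / 23.752 = 0.4464 = 44.64%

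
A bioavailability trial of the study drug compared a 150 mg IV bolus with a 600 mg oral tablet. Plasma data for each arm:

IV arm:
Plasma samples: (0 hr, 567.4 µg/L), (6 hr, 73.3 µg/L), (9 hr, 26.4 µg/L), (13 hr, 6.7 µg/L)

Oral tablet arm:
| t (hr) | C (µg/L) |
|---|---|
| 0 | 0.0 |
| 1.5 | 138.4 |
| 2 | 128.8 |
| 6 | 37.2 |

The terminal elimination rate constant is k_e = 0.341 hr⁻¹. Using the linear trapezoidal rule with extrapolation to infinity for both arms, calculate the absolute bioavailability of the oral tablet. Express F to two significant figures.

F = 0.071

Trapezoidal AUC_0→13 (IV):
  [0→6]: (567.4+73.3)/2 × 6 = 1922.1
  [6→9]: (73.3+26.4)/2 × 3 = 149.55
  [9→13]: (26.4+6.7)/2 × 4 = 66.2
  Sum = 2137.85 µg/L·hr
IV tail: 6.7/0.341 = 19.648; AUC_iv,0→∞ = 2137.85 + 19.648 = 2157.498 µg/L·hr
Trapezoidal AUC_0→6 (oral tablet):
  [0→1.5]: (0.0+138.4)/2 × 1.5 = 103.8
  [1.5→2]: (138.4+128.8)/2 × 0.5 = 66.8
  [2→6]: (128.8+37.2)/2 × 4 = 332.0
  Sum = 502.6 µg/L·hr
oral tablet tail: 37.2/0.341 = 109.091; AUC_ev,0→∞ = 502.6 + 109.091 = 611.691 µg/L·hr
F = (AUC_ev/D_ev)/(AUC_iv/D_iv) = (611.691/600)/(2157.498/150) = 1.019485/14.38332 = 0.0709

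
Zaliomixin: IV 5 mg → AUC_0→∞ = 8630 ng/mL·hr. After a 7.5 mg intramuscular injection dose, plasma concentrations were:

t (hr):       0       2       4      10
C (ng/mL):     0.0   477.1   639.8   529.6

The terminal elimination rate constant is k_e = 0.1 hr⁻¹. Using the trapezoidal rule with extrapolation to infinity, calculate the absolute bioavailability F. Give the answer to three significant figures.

Trapezoidal AUC_0→10 (intramuscular injection):
  [0→2]: (0.0+477.1)/2 × 2 = 477.1
  [2→4]: (477.1+639.8)/2 × 2 = 1116.9
  [4→10]: (639.8+529.6)/2 × 6 = 3508.2
  Sum = 5102.2 ng/mL·hr
Tail: C_last/k_e = 529.6/0.1 = 5296.000
AUC_0→∞ (intramuscular injection) = 5102.2 + 5296.000 = 10398.2 ng/mL·hr
F = (AUC_ev/D_ev)/(AUC_iv/D_iv) = (10398.2/7.5)/(8630/5) = 1386.43/1726 = 0.8033

F = 0.803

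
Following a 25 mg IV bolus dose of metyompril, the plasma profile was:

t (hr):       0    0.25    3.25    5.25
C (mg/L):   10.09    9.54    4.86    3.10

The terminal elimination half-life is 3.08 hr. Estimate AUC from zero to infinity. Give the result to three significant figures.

AUC = 45.8 mg/L·hr

Trapezoidal AUC_0→5.25:
  [0→0.25]: (10.09+9.54)/2 × 0.25 = 2.45375
  [0.25→3.25]: (9.54+4.86)/2 × 3 = 21.6
  [3.25→5.25]: (4.86+3.10)/2 × 2 = 7.96
  Sum = 32.01375 mg/L·hr
k_e = ln2 / t½ = 0.693147 / 3.08 = 0.2250 hr^-1
Extrapolated tail: C_last / k_e = 3.10 / 0.225 = 13.778
AUC_0→∞ = 32.01375 + 13.778 = 45.79175 mg/L·hr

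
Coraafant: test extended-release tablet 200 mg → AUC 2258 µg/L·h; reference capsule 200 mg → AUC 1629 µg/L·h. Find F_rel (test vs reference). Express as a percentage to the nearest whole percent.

F_rel = 139%

F_rel = (AUC_test/D_test) / (AUC_ref/D_ref)
      = (2258/200) / (1629/200)
      = 11.29 / 8.145 = 1.3861 = 138.61%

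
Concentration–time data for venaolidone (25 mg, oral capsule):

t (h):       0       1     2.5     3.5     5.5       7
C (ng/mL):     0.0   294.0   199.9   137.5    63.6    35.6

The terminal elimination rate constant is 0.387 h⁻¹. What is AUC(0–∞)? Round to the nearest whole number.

AUC = 1054 ng/mL·h

Trapezoidal AUC_0→7:
  [0→1]: (0.0+294.0)/2 × 1 = 147.0
  [1→2.5]: (294.0+199.9)/2 × 1.5 = 370.425
  [2.5→3.5]: (199.9+137.5)/2 × 1 = 168.7
  [3.5→5.5]: (137.5+63.6)/2 × 2 = 201.1
  [5.5→7]: (63.6+35.6)/2 × 1.5 = 74.4
  Sum = 961.625 ng/mL·h
Extrapolated tail: C_last / k_e = 35.6 / 0.387 = 91.990
AUC_0→∞ = 961.625 + 91.990 = 1053.615 ng/mL·h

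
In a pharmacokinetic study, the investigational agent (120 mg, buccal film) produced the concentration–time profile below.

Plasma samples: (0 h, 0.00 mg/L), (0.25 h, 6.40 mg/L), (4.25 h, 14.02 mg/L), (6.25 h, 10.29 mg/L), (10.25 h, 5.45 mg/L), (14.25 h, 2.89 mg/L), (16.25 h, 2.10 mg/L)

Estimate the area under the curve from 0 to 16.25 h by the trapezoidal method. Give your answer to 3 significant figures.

AUC = 119 mg/L·h

Trapezoidal AUC_0→16.25:
  [0→0.25]: (0.00+6.40)/2 × 0.25 = 0.8
  [0.25→4.25]: (6.40+14.02)/2 × 4 = 40.84
  [4.25→6.25]: (14.02+10.29)/2 × 2 = 24.31
  [6.25→10.25]: (10.29+5.45)/2 × 4 = 31.48
  [10.25→14.25]: (5.45+2.89)/2 × 4 = 16.68
  [14.25→16.25]: (2.89+2.10)/2 × 2 = 4.99
  Sum = 119.1 mg/L·h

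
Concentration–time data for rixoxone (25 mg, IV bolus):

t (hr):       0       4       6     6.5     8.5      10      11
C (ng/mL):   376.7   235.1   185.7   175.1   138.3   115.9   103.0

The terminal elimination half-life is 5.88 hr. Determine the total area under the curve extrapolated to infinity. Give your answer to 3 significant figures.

Trapezoidal AUC_0→11:
  [0→4]: (376.7+235.1)/2 × 4 = 1223.6
  [4→6]: (235.1+185.7)/2 × 2 = 420.8
  [6→6.5]: (185.7+175.1)/2 × 0.5 = 90.2
  [6.5→8.5]: (175.1+138.3)/2 × 2 = 313.4
  [8.5→10]: (138.3+115.9)/2 × 1.5 = 190.65
  [10→11]: (115.9+103.0)/2 × 1 = 109.45
  Sum = 2348.1 ng/mL·hr
k_e = ln2 / t½ = 0.693147 / 5.88 = 0.1179 hr^-1
Extrapolated tail: C_last / k_e = 103.0 / 0.1179 = 873.622
AUC_0→∞ = 2348.1 + 873.622 = 3221.722 ng/mL·hr

AUC = 3220 ng/mL·hr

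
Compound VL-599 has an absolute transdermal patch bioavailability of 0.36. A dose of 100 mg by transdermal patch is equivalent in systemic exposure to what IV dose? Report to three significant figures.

Systemic exposure from an extravascular dose = F × D_ev, so the equivalent IV dose is F × D_ev.
D_iv = F × D_ev = 0.36 × 100 = 36 mg

D_iv = 36.0 mg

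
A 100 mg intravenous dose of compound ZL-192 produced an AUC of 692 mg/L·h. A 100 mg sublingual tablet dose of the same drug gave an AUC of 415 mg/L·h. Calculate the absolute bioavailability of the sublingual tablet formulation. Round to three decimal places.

F = (AUC_ev / D_ev) / (AUC_iv / D_iv)
  = (415/100) / (692/100)
  = 4.15 / 6.92 = 0.5997

F = 0.600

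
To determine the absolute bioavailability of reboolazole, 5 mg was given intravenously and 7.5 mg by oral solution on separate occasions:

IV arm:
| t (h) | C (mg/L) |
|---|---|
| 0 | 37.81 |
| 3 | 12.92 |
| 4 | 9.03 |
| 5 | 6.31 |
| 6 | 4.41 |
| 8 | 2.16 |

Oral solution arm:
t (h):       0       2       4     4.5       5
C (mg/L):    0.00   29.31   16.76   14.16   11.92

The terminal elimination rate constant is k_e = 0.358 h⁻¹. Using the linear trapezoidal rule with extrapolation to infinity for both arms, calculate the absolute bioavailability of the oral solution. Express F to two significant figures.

Trapezoidal AUC_0→8 (IV):
  [0→3]: (37.81+12.92)/2 × 3 = 76.095
  [3→4]: (12.92+9.03)/2 × 1 = 10.975
  [4→5]: (9.03+6.31)/2 × 1 = 7.67
  [5→6]: (6.31+4.41)/2 × 1 = 5.36
  [6→8]: (4.41+2.16)/2 × 2 = 6.57
  Sum = 106.67 mg/L·h
IV tail: 2.16/0.358 = 6.034; AUC_iv,0→∞ = 106.67 + 6.034 = 112.704 mg/L·h
Trapezoidal AUC_0→5 (oral solution):
  [0→2]: (0.00+29.31)/2 × 2 = 29.31
  [2→4]: (29.31+16.76)/2 × 2 = 46.07
  [4→4.5]: (16.76+14.16)/2 × 0.5 = 7.73
  [4.5→5]: (14.16+11.92)/2 × 0.5 = 6.52
  Sum = 89.63 mg/L·h
oral solution tail: 11.92/0.358 = 33.296; AUC_ev,0→∞ = 89.63 + 33.296 = 122.926 mg/L·h
F = (AUC_ev/D_ev)/(AUC_iv/D_iv) = (122.926/7.5)/(112.704/5) = 16.3901/22.5408 = 0.7271

F = 0.73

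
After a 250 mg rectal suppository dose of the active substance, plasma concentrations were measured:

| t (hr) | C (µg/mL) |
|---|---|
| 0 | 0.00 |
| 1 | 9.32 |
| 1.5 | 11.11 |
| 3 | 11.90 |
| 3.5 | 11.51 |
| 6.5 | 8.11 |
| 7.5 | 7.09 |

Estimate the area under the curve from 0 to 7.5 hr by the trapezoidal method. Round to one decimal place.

Trapezoidal AUC_0→7.5:
  [0→1]: (0.00+9.32)/2 × 1 = 4.66
  [1→1.5]: (9.32+11.11)/2 × 0.5 = 5.1075
  [1.5→3]: (11.11+11.90)/2 × 1.5 = 17.2575
  [3→3.5]: (11.90+11.51)/2 × 0.5 = 5.8525
  [3.5→6.5]: (11.51+8.11)/2 × 3 = 29.43
  [6.5→7.5]: (8.11+7.09)/2 × 1 = 7.6
  Sum = 69.9075 µg/mL·hr

AUC = 69.9 µg/mL·hr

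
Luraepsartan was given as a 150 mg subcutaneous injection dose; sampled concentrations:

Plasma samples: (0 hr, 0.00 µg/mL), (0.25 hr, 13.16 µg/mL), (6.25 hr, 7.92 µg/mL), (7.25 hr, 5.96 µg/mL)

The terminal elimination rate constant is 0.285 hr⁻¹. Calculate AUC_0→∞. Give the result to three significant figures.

Trapezoidal AUC_0→7.25:
  [0→0.25]: (0.00+13.16)/2 × 0.25 = 1.645
  [0.25→6.25]: (13.16+7.92)/2 × 6 = 63.24
  [6.25→7.25]: (7.92+5.96)/2 × 1 = 6.94
  Sum = 71.825 µg/mL·hr
Extrapolated tail: C_last / k_e = 5.96 / 0.285 = 20.912
AUC_0→∞ = 71.825 + 20.912 = 92.737 µg/mL·hr

AUC = 92.7 µg/mL·hr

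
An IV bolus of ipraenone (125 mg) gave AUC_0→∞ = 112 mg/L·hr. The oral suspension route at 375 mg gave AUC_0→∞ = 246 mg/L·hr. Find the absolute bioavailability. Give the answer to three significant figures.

F = 0.732

F = (AUC_ev / D_ev) / (AUC_iv / D_iv)
  = (246/375) / (112/125)
  = 0.656 / 0.896 = 0.7321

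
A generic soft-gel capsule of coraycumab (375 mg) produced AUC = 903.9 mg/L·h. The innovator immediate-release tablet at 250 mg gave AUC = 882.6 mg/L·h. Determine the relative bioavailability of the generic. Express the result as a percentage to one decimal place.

F_rel = (AUC_test/D_test) / (AUC_ref/D_ref)
      = (903.9/375) / (882.6/250)
      = 2.4104 / 3.5304 = 0.6828 = 68.28%

F_rel = 68.3%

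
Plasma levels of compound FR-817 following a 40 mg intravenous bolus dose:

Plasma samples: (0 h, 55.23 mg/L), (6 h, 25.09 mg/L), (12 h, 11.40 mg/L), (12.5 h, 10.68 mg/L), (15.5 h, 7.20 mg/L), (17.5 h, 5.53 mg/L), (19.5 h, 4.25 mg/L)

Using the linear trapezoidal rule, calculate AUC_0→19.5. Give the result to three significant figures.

AUC = 405 mg/L·h

Trapezoidal AUC_0→19.5:
  [0→6]: (55.23+25.09)/2 × 6 = 240.96
  [6→12]: (25.09+11.40)/2 × 6 = 109.47
  [12→12.5]: (11.40+10.68)/2 × 0.5 = 5.52
  [12.5→15.5]: (10.68+7.20)/2 × 3 = 26.82
  [15.5→17.5]: (7.20+5.53)/2 × 2 = 12.73
  [17.5→19.5]: (5.53+4.25)/2 × 2 = 9.78
  Sum = 405.28 mg/L·h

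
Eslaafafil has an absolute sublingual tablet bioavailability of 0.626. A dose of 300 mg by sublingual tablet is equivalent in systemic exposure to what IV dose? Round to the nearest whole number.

Systemic exposure from an extravascular dose = F × D_ev, so the equivalent IV dose is F × D_ev.
D_iv = F × D_ev = 0.626 × 300 = 187.8 mg

D_iv = 188 mg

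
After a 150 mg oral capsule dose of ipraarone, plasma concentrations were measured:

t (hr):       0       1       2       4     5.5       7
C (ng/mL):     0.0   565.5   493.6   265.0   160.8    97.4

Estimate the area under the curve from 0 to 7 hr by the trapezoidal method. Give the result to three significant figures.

AUC = 2080 ng/mL·hr

Trapezoidal AUC_0→7:
  [0→1]: (0.0+565.5)/2 × 1 = 282.75
  [1→2]: (565.5+493.6)/2 × 1 = 529.55
  [2→4]: (493.6+265.0)/2 × 2 = 758.6
  [4→5.5]: (265.0+160.8)/2 × 1.5 = 319.35
  [5.5→7]: (160.8+97.4)/2 × 1.5 = 193.65
  Sum = 2083.9 ng/mL·hr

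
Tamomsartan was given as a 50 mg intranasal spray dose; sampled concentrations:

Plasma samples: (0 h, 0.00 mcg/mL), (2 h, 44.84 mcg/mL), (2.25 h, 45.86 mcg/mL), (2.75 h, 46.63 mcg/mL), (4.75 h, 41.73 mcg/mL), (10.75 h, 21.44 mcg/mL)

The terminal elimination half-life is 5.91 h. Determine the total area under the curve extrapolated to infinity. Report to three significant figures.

AUC = 540 mcg/mL·h

Trapezoidal AUC_0→10.75:
  [0→2]: (0.00+44.84)/2 × 2 = 44.84
  [2→2.25]: (44.84+45.86)/2 × 0.25 = 11.3375
  [2.25→2.75]: (45.86+46.63)/2 × 0.5 = 23.1225
  [2.75→4.75]: (46.63+41.73)/2 × 2 = 88.36
  [4.75→10.75]: (41.73+21.44)/2 × 6 = 189.51
  Sum = 357.17 mcg/mL·h
k_e = ln2 / t½ = 0.693147 / 5.91 = 0.1173 h^-1
Extrapolated tail: C_last / k_e = 21.44 / 0.1173 = 182.779
AUC_0→∞ = 357.17 + 182.779 = 539.949 mcg/mL·h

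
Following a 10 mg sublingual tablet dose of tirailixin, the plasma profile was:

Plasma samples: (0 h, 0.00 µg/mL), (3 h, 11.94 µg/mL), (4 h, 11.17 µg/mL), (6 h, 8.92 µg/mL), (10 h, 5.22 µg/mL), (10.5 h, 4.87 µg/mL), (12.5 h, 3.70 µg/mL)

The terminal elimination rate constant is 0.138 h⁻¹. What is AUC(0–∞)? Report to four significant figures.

Trapezoidal AUC_0→12.5:
  [0→3]: (0.00+11.94)/2 × 3 = 17.91
  [3→4]: (11.94+11.17)/2 × 1 = 11.555
  [4→6]: (11.17+8.92)/2 × 2 = 20.09
  [6→10]: (8.92+5.22)/2 × 4 = 28.28
  [10→10.5]: (5.22+4.87)/2 × 0.5 = 2.5225
  [10.5→12.5]: (4.87+3.70)/2 × 2 = 8.57
  Sum = 88.9275 µg/mL·h
Extrapolated tail: C_last / k_e = 3.70 / 0.138 = 26.812
AUC_0→∞ = 88.9275 + 26.812 = 115.7395 µg/mL·h

AUC = 115.7 µg/mL·h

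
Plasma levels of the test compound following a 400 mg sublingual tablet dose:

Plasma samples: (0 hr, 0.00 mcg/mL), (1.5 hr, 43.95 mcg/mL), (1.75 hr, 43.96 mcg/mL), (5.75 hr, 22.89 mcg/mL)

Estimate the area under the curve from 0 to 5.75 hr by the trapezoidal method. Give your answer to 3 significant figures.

AUC = 178 mcg/mL·hr

Trapezoidal AUC_0→5.75:
  [0→1.5]: (0.00+43.95)/2 × 1.5 = 32.9625
  [1.5→1.75]: (43.95+43.96)/2 × 0.25 = 10.98875
  [1.75→5.75]: (43.96+22.89)/2 × 4 = 133.7
  Sum = 177.65125 mcg/mL·hr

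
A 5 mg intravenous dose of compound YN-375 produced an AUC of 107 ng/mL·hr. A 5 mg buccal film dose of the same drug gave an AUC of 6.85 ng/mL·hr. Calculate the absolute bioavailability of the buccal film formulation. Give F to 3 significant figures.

F = (AUC_ev / D_ev) / (AUC_iv / D_iv)
  = (6.85/5) / (107/5)
  = 1.37 / 21.4 = 0.0640

F = 0.0640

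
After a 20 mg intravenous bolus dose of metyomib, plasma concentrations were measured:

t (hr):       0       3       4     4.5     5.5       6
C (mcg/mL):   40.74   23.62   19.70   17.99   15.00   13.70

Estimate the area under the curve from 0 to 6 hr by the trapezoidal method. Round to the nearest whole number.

Trapezoidal AUC_0→6:
  [0→3]: (40.74+23.62)/2 × 3 = 96.54
  [3→4]: (23.62+19.70)/2 × 1 = 21.66
  [4→4.5]: (19.70+17.99)/2 × 0.5 = 9.4225
  [4.5→5.5]: (17.99+15.00)/2 × 1 = 16.495
  [5.5→6]: (15.00+13.70)/2 × 0.5 = 7.175
  Sum = 151.2925 mcg/mL·hr

AUC = 151 mcg/mL·hr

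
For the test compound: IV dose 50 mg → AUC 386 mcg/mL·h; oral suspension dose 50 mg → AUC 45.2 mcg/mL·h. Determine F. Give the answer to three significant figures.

F = 0.117

F = (AUC_ev / D_ev) / (AUC_iv / D_iv)
  = (45.2/50) / (386/50)
  = 0.904 / 7.72 = 0.1171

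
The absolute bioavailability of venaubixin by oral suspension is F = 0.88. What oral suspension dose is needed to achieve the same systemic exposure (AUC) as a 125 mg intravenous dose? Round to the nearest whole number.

For equal systemic exposure: F × D_ev = D_iv
D_ev = D_iv / F = 125 / 0.88 = 142.045 mg

D_oral = 142 mg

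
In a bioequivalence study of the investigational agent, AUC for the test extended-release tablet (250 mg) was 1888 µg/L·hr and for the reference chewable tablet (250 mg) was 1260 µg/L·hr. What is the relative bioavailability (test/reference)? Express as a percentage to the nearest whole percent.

F_rel = (AUC_test/D_test) / (AUC_ref/D_ref)
      = (1888/250) / (1260/250)
      = 7.552 / 5.04 = 1.4984 = 149.84%

F_rel = 150%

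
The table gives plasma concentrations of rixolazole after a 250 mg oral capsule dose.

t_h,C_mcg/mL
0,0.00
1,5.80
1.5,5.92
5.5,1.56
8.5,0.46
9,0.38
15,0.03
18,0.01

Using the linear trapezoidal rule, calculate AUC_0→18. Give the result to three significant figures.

AUC = 25.3 mcg/mL·h

Trapezoidal AUC_0→18:
  [0→1]: (0.00+5.80)/2 × 1 = 2.9
  [1→1.5]: (5.80+5.92)/2 × 0.5 = 2.93
  [1.5→5.5]: (5.92+1.56)/2 × 4 = 14.96
  [5.5→8.5]: (1.56+0.46)/2 × 3 = 3.03
  [8.5→9]: (0.46+0.38)/2 × 0.5 = 0.21
  [9→15]: (0.38+0.03)/2 × 6 = 1.23
  [15→18]: (0.03+0.01)/2 × 3 = 0.06
  Sum = 25.32 mcg/mL·h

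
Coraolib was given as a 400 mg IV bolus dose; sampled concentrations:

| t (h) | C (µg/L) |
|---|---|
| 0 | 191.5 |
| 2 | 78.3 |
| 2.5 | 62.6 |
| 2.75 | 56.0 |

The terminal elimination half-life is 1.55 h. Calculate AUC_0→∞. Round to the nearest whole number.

AUC = 445 µg/L·h

Trapezoidal AUC_0→2.75:
  [0→2]: (191.5+78.3)/2 × 2 = 269.8
  [2→2.5]: (78.3+62.6)/2 × 0.5 = 35.225
  [2.5→2.75]: (62.6+56.0)/2 × 0.25 = 14.825
  Sum = 319.85 µg/L·h
k_e = ln2 / t½ = 0.693147 / 1.55 = 0.4472 h^-1
Extrapolated tail: C_last / k_e = 56.0 / 0.4472 = 125.224
AUC_0→∞ = 319.85 + 125.224 = 445.074 µg/L·h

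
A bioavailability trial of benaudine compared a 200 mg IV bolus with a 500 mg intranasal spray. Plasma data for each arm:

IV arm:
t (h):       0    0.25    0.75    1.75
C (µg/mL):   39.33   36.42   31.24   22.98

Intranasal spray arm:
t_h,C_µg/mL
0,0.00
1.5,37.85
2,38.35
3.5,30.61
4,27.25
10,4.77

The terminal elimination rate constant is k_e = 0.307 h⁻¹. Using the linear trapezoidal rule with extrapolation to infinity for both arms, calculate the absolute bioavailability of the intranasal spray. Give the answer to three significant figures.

F = 0.702

Trapezoidal AUC_0→1.75 (IV):
  [0→0.25]: (39.33+36.42)/2 × 0.25 = 9.46875
  [0.25→0.75]: (36.42+31.24)/2 × 0.5 = 16.915
  [0.75→1.75]: (31.24+22.98)/2 × 1 = 27.11
  Sum = 53.49375 µg/mL·h
IV tail: 22.98/0.307 = 74.853; AUC_iv,0→∞ = 53.49375 + 74.853 = 128.34675 µg/mL·h
Trapezoidal AUC_0→10 (intranasal spray):
  [0→1.5]: (0.00+37.85)/2 × 1.5 = 28.3875
  [1.5→2]: (37.85+38.35)/2 × 0.5 = 19.05
  [2→3.5]: (38.35+30.61)/2 × 1.5 = 51.72
  [3.5→4]: (30.61+27.25)/2 × 0.5 = 14.465
  [4→10]: (27.25+4.77)/2 × 6 = 96.06
  Sum = 209.6825 µg/mL·h
intranasal spray tail: 4.77/0.307 = 15.537; AUC_ev,0→∞ = 209.6825 + 15.537 = 225.2195 µg/mL·h
F = (AUC_ev/D_ev)/(AUC_iv/D_iv) = (225.2195/500)/(128.34675/200) = 0.450439/0.64173375 = 0.7019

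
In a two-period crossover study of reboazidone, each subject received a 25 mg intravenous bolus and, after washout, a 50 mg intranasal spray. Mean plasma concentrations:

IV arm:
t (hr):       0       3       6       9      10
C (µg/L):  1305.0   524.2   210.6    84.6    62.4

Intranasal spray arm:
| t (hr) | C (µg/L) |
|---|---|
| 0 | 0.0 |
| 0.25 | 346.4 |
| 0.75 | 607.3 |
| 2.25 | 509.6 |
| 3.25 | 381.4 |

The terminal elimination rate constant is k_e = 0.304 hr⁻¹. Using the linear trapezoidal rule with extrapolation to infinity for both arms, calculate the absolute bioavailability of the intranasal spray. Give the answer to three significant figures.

Trapezoidal AUC_0→10 (IV):
  [0→3]: (1305.0+524.2)/2 × 3 = 2743.8
  [3→6]: (524.2+210.6)/2 × 3 = 1102.2
  [6→9]: (210.6+84.6)/2 × 3 = 442.8
  [9→10]: (84.6+62.4)/2 × 1 = 73.5
  Sum = 4362.3 µg/L·hr
IV tail: 62.4/0.304 = 205.263; AUC_iv,0→∞ = 4362.3 + 205.263 = 4567.563 µg/L·hr
Trapezoidal AUC_0→3.25 (intranasal spray):
  [0→0.25]: (0.0+346.4)/2 × 0.25 = 43.3
  [0.25→0.75]: (346.4+607.3)/2 × 0.5 = 238.425
  [0.75→2.25]: (607.3+509.6)/2 × 1.5 = 837.675
  [2.25→3.25]: (509.6+381.4)/2 × 1 = 445.5
  Sum = 1564.9 µg/L·hr
intranasal spray tail: 381.4/0.304 = 1254.605; AUC_ev,0→∞ = 1564.9 + 1254.605 = 2819.505 µg/L·hr
F = (AUC_ev/D_ev)/(AUC_iv/D_iv) = (2819.505/50)/(4567.563/25) = 56.3901/182.70252 = 0.3086

F = 0.309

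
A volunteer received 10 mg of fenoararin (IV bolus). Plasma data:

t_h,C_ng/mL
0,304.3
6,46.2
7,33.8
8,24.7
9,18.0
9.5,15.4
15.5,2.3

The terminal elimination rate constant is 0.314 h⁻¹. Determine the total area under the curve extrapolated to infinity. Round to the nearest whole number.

Trapezoidal AUC_0→15.5:
  [0→6]: (304.3+46.2)/2 × 6 = 1051.5
  [6→7]: (46.2+33.8)/2 × 1 = 40.0
  [7→8]: (33.8+24.7)/2 × 1 = 29.25
  [8→9]: (24.7+18.0)/2 × 1 = 21.35
  [9→9.5]: (18.0+15.4)/2 × 0.5 = 8.35
  [9.5→15.5]: (15.4+2.3)/2 × 6 = 53.1
  Sum = 1203.55 ng/mL·h
Extrapolated tail: C_last / k_e = 2.3 / 0.314 = 7.325
AUC_0→∞ = 1203.55 + 7.325 = 1210.875 ng/mL·h

AUC = 1211 ng/mL·h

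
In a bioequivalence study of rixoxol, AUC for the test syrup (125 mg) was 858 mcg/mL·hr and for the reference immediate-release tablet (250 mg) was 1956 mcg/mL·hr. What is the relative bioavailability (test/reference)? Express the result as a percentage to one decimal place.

F_rel = (AUC_test/D_test) / (AUC_ref/D_ref)
      = (858/125) / (1956/250)
      = 6.864 / 7.824 = 0.8773 = 87.73%

F_rel = 87.7%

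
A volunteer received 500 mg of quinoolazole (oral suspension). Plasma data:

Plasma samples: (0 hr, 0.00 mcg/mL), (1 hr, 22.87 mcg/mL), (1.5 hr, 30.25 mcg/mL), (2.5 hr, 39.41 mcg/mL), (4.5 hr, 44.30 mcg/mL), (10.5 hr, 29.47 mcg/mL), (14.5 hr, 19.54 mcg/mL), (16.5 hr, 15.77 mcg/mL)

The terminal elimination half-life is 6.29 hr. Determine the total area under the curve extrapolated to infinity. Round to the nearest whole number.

Trapezoidal AUC_0→16.5:
  [0→1]: (0.00+22.87)/2 × 1 = 11.435
  [1→1.5]: (22.87+30.25)/2 × 0.5 = 13.28
  [1.5→2.5]: (30.25+39.41)/2 × 1 = 34.83
  [2.5→4.5]: (39.41+44.30)/2 × 2 = 83.71
  [4.5→10.5]: (44.30+29.47)/2 × 6 = 221.31
  [10.5→14.5]: (29.47+19.54)/2 × 4 = 98.02
  [14.5→16.5]: (19.54+15.77)/2 × 2 = 35.31
  Sum = 497.895 mcg/mL·hr
k_e = ln2 / t½ = 0.693147 / 6.29 = 0.1102 hr^-1
Extrapolated tail: C_last / k_e = 15.77 / 0.1102 = 143.103
AUC_0→∞ = 497.895 + 143.103 = 640.998 mcg/mL·hr

AUC = 641 mcg/mL·hr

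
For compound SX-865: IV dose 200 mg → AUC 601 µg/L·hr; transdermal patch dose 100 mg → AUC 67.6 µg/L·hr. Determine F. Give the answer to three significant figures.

F = 0.225

F = (AUC_ev / D_ev) / (AUC_iv / D_iv)
  = (67.6/100) / (601/200)
  = 0.676 / 3.005 = 0.2250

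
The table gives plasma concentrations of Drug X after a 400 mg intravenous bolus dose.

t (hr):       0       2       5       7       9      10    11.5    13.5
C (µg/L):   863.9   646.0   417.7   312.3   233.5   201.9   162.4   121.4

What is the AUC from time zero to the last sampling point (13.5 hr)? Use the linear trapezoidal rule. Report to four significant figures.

Trapezoidal AUC_0→13.5:
  [0→2]: (863.9+646.0)/2 × 2 = 1509.9
  [2→5]: (646.0+417.7)/2 × 3 = 1595.55
  [5→7]: (417.7+312.3)/2 × 2 = 730.0
  [7→9]: (312.3+233.5)/2 × 2 = 545.8
  [9→10]: (233.5+201.9)/2 × 1 = 217.7
  [10→11.5]: (201.9+162.4)/2 × 1.5 = 273.225
  [11.5→13.5]: (162.4+121.4)/2 × 2 = 283.8
  Sum = 5155.975 µg/L·hr

AUC = 5156 µg/L·hr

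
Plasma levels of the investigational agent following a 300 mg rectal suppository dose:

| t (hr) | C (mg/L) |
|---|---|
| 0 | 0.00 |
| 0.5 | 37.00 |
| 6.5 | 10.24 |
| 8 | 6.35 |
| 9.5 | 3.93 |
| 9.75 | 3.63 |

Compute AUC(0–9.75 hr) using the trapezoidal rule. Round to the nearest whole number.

Trapezoidal AUC_0→9.75:
  [0→0.5]: (0.00+37.00)/2 × 0.5 = 9.25
  [0.5→6.5]: (37.00+10.24)/2 × 6 = 141.72
  [6.5→8]: (10.24+6.35)/2 × 1.5 = 12.4425
  [8→9.5]: (6.35+3.93)/2 × 1.5 = 7.71
  [9.5→9.75]: (3.93+3.63)/2 × 0.25 = 0.945
  Sum = 172.0675 mg/L·hr

AUC = 172 mg/L·hr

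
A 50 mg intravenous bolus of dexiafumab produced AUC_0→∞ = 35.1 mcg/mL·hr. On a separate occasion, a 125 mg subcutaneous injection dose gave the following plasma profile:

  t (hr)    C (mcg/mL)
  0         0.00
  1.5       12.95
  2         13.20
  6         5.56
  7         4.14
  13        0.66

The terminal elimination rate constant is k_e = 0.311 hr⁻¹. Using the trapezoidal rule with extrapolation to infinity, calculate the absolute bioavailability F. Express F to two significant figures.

Trapezoidal AUC_0→13 (subcutaneous injection):
  [0→1.5]: (0.00+12.95)/2 × 1.5 = 9.7125
  [1.5→2]: (12.95+13.20)/2 × 0.5 = 6.5375
  [2→6]: (13.20+5.56)/2 × 4 = 37.52
  [6→7]: (5.56+4.14)/2 × 1 = 4.85
  [7→13]: (4.14+0.66)/2 × 6 = 14.4
  Sum = 73.02 mcg/mL·hr
Tail: C_last/k_e = 0.66/0.311 = 2.122
AUC_0→∞ (subcutaneous injection) = 73.02 + 2.122 = 75.142 mcg/mL·hr
F = (AUC_ev/D_ev)/(AUC_iv/D_iv) = (75.142/125)/(35.1/50) = 0.601136/0.702 = 0.8563

F = 0.86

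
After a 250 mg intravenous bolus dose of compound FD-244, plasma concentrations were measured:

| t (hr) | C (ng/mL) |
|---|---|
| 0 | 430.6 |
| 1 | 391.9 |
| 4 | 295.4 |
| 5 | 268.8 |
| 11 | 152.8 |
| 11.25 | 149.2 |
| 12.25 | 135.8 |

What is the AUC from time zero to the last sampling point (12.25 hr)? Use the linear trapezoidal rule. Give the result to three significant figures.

Trapezoidal AUC_0→12.25:
  [0→1]: (430.6+391.9)/2 × 1 = 411.25
  [1→4]: (391.9+295.4)/2 × 3 = 1030.95
  [4→5]: (295.4+268.8)/2 × 1 = 282.1
  [5→11]: (268.8+152.8)/2 × 6 = 1264.8
  [11→11.25]: (152.8+149.2)/2 × 0.25 = 37.75
  [11.25→12.25]: (149.2+135.8)/2 × 1 = 142.5
  Sum = 3169.35 ng/mL·hr

AUC = 3170 ng/mL·hr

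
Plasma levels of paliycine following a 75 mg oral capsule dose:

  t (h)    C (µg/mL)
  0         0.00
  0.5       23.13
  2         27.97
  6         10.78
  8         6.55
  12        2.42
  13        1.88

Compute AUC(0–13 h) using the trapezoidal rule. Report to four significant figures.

Trapezoidal AUC_0→13:
  [0→0.5]: (0.00+23.13)/2 × 0.5 = 5.7825
  [0.5→2]: (23.13+27.97)/2 × 1.5 = 38.325
  [2→6]: (27.97+10.78)/2 × 4 = 77.5
  [6→8]: (10.78+6.55)/2 × 2 = 17.33
  [8→12]: (6.55+2.42)/2 × 4 = 17.94
  [12→13]: (2.42+1.88)/2 × 1 = 2.15
  Sum = 159.0275 µg/mL·h

AUC = 159.0 µg/mL·h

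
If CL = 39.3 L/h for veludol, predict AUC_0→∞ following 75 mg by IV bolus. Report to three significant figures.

AUC_0→∞ = Dose_iv / CL
        = 75 / 39.3 = 1.9084 mg/L·h

AUC = 1.91 mg/L·h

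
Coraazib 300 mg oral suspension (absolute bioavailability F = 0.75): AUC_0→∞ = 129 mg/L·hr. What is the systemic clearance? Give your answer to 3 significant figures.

CL = 1.74 L/hr

CL = F × Dose / AUC_0→∞
   = 0.75 × 300 / 129 = 1.74419 L/hr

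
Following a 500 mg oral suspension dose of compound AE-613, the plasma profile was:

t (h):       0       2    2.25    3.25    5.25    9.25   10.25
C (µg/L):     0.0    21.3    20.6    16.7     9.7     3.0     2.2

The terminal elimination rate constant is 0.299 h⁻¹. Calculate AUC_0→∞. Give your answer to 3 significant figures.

Trapezoidal AUC_0→10.25:
  [0→2]: (0.0+21.3)/2 × 2 = 21.3
  [2→2.25]: (21.3+20.6)/2 × 0.25 = 5.2375
  [2.25→3.25]: (20.6+16.7)/2 × 1 = 18.65
  [3.25→5.25]: (16.7+9.7)/2 × 2 = 26.4
  [5.25→9.25]: (9.7+3.0)/2 × 4 = 25.4
  [9.25→10.25]: (3.0+2.2)/2 × 1 = 2.6
  Sum = 99.5875 µg/L·h
Extrapolated tail: C_last / k_e = 2.2 / 0.299 = 7.358
AUC_0→∞ = 99.5875 + 7.358 = 106.9455 µg/L·h

AUC = 107 µg/L·h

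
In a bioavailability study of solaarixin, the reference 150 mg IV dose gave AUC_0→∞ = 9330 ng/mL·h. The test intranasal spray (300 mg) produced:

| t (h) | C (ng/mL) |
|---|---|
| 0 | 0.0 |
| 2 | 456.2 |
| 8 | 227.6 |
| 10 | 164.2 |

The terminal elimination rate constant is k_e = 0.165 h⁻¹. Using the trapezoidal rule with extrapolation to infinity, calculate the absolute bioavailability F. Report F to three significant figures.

F = 0.209

Trapezoidal AUC_0→10 (intranasal spray):
  [0→2]: (0.0+456.2)/2 × 2 = 456.2
  [2→8]: (456.2+227.6)/2 × 6 = 2051.4
  [8→10]: (227.6+164.2)/2 × 2 = 391.8
  Sum = 2899.4 ng/mL·h
Tail: C_last/k_e = 164.2/0.165 = 995.152
AUC_0→∞ (intranasal spray) = 2899.4 + 995.152 = 3894.552 ng/mL·h
F = (AUC_ev/D_ev)/(AUC_iv/D_iv) = (3894.552/300)/(9330/150) = 12.98184/62.2 = 0.2087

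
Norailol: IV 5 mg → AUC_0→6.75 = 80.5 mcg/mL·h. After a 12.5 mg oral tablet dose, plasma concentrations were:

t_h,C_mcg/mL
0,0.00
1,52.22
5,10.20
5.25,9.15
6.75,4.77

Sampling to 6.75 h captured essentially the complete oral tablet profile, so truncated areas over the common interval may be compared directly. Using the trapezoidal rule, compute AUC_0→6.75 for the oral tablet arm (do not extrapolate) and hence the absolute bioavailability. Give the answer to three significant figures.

Trapezoidal AUC_0→6.75 (oral tablet):
  [0→1]: (0.00+52.22)/2 × 1 = 26.11
  [1→5]: (52.22+10.20)/2 × 4 = 124.84
  [5→5.25]: (10.20+9.15)/2 × 0.25 = 2.41875
  [5.25→6.75]: (9.15+4.77)/2 × 1.5 = 10.44
  Sum = 163.80875 mcg/mL·h
F = (AUC_ev/D_ev)/(AUC_iv/D_iv) = (163.80875/12.5)/(80.5/5) = 13.1047/16.1 = 0.8140

F = 0.814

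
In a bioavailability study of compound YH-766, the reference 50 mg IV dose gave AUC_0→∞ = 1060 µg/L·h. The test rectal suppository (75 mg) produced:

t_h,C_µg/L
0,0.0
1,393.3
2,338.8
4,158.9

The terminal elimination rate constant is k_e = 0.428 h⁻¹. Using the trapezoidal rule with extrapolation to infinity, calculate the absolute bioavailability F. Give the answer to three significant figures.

Trapezoidal AUC_0→4 (rectal suppository):
  [0→1]: (0.0+393.3)/2 × 1 = 196.65
  [1→2]: (393.3+338.8)/2 × 1 = 366.05
  [2→4]: (338.8+158.9)/2 × 2 = 497.7
  Sum = 1060.4 µg/L·h
Tail: C_last/k_e = 158.9/0.428 = 371.262
AUC_0→∞ (rectal suppository) = 1060.4 + 371.262 = 1431.662 µg/L·h
F = (AUC_ev/D_ev)/(AUC_iv/D_iv) = (1431.662/75)/(1060/50) = 19.0888/21.2 = 0.9004

F = 0.900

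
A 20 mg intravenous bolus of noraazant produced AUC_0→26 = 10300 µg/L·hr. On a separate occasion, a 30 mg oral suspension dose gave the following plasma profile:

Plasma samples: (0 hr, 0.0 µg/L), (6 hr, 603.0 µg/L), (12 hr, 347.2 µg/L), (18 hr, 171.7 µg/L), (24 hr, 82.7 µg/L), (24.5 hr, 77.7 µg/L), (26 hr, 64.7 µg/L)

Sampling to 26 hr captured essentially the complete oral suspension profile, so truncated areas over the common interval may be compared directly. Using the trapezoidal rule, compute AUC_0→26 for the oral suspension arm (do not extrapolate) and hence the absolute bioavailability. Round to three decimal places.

F = 0.461

Trapezoidal AUC_0→26 (oral suspension):
  [0→6]: (0.0+603.0)/2 × 6 = 1809.0
  [6→12]: (603.0+347.2)/2 × 6 = 2850.6
  [12→18]: (347.2+171.7)/2 × 6 = 1556.7
  [18→24]: (171.7+82.7)/2 × 6 = 763.2
  [24→24.5]: (82.7+77.7)/2 × 0.5 = 40.1
  [24.5→26]: (77.7+64.7)/2 × 1.5 = 106.8
  Sum = 7126.4 µg/L·hr
F = (AUC_ev/D_ev)/(AUC_iv/D_iv) = (7126.4/30)/(10300/20) = 237.547/515 = 0.4613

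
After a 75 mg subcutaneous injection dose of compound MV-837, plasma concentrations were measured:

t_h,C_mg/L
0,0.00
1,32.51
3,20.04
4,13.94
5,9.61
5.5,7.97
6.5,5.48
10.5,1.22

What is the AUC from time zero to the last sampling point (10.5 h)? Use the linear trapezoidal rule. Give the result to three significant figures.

AUC = 122 mg/L·h

Trapezoidal AUC_0→10.5:
  [0→1]: (0.00+32.51)/2 × 1 = 16.255
  [1→3]: (32.51+20.04)/2 × 2 = 52.55
  [3→4]: (20.04+13.94)/2 × 1 = 16.99
  [4→5]: (13.94+9.61)/2 × 1 = 11.775
  [5→5.5]: (9.61+7.97)/2 × 0.5 = 4.395
  [5.5→6.5]: (7.97+5.48)/2 × 1 = 6.725
  [6.5→10.5]: (5.48+1.22)/2 × 4 = 13.4
  Sum = 122.09 mg/L·h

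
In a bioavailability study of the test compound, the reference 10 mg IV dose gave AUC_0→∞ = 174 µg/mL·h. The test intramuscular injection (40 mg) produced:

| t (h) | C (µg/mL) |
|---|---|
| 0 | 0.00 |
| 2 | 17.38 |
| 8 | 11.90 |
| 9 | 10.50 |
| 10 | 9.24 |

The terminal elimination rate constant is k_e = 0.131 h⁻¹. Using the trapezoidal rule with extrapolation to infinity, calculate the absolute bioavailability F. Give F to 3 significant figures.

F = 0.283

Trapezoidal AUC_0→10 (intramuscular injection):
  [0→2]: (0.00+17.38)/2 × 2 = 17.38
  [2→8]: (17.38+11.90)/2 × 6 = 87.84
  [8→9]: (11.90+10.50)/2 × 1 = 11.2
  [9→10]: (10.50+9.24)/2 × 1 = 9.87
  Sum = 126.29 µg/mL·h
Tail: C_last/k_e = 9.24/0.131 = 70.534
AUC_0→∞ (intramuscular injection) = 126.29 + 70.534 = 196.824 µg/mL·h
F = (AUC_ev/D_ev)/(AUC_iv/D_iv) = (196.824/40)/(174/10) = 4.9206/17.4 = 0.2828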